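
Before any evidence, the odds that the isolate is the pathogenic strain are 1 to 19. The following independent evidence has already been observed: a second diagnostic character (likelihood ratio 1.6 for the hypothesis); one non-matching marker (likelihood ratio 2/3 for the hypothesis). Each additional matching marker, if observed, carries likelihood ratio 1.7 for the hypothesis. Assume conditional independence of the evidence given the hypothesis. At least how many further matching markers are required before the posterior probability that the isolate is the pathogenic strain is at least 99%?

Prior odds = 1/19.
Combined Bayes factor of the evidence already in hand = 1.6 × (2/3) = 16/15.
Odds after that evidence = (1/19) × 16/15 = 16/285.
Target odds = 0.99/0.01 = 99.
Need 1.7ⁿ ≥ 99 ÷ (16/285) = 1763.4375.
1.7¹⁴ ≈1683.78 falls short of 1763.4375 but 1.7¹⁵ ≈2862.42 reaches it, so n = 15.

15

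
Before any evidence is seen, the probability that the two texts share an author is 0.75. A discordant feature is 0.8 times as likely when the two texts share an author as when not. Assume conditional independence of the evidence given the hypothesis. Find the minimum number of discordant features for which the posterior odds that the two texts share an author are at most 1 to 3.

Prior odds: 0.75 ÷ 0.25 = 3.
Likelihood ratio per discordant feature = 0.8.
Target odds = 1/3.
Require 0.8ⁿ ≤ 1/3 ÷ 3 = 1/9.
0.8⁹ = 262144/1953125 is still above 1/9 but 0.8¹⁰ = 1048576/9765625 is at or below it, so n = 10.

10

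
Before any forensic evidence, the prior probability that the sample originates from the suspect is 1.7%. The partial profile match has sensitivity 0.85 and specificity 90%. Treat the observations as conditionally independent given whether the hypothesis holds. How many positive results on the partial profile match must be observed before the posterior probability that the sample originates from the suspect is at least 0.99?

Prior odds = 0.017/0.983 = 17/983.
False-positive rate = 1 − 0.9 = 0.1; likelihood ratio of a positive = 0.85/0.1 = 8.5.
Target odds: 0.99 ÷ 0.01 = 99.
Require 8.5ⁿ ≥ 99 ÷ (17/983) = 97317/17.
8.5⁴ = 5220.0625 falls short of 97317/17 but 8.5⁵ = 44370.53125 reaches it, so n = 5.

5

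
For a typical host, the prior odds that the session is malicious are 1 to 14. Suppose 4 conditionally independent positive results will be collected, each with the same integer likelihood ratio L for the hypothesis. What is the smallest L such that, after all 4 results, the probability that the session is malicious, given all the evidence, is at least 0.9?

Prior odds = 1/14.
Target odds = 0.9/0.1 = 9.
Need L⁴ ≥ 9 ÷ (1/14) = 126.
3⁴ = 81 < 126 ≤ 256 = 4⁴, so L = 4.

4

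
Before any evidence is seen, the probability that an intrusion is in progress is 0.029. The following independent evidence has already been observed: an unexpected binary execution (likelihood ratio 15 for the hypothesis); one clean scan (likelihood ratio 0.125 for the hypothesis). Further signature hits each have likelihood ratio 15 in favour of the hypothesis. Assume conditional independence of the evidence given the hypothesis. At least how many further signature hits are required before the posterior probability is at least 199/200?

Prior odds = 0.029/0.971 = 29/971.
Combined Bayes factor of the evidence already in hand = 15 × 0.125 = 1.875.
Odds after that evidence = (29/971) × 1.875 = 435/7768.
Target odds = 0.995/0.005 = 199.
Need 15ⁿ ≥ 199 ÷ (435/7768) = 1545832/435.
15³ = 3375 falls short of 1545832/435 but 15⁴ = 50625 reaches it, so n = 4.

4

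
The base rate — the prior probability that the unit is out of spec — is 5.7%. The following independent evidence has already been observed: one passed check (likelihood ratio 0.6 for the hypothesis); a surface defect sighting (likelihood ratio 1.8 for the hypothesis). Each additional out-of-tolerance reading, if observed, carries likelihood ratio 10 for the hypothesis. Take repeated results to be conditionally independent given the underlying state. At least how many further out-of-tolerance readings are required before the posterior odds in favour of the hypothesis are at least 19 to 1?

3

Prior odds = 0.057/0.943 = 57/943.
Combined Bayes factor of the evidence already in hand = 0.6 × 1.8 = 1.08.
Odds after that evidence = (57/943) × 1.08 = 1539/23575.
Target odds = 19.
Need 10ⁿ ≥ 19 ÷ (1539/23575) = 23575/81.
10² = 100 falls short of 23575/81 but 10³ = 1000 reaches it, so n = 3.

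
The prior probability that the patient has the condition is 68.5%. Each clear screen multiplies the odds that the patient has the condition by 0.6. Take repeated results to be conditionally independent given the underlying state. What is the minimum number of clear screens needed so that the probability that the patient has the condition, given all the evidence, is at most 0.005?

12

Prior odds: 0.685 ÷ 0.315 = 137/63.
Likelihood ratio per clear screen = 0.6.
Target odds: 0.005 ÷ 0.995 = 1/199.
Need (137/63) × 0.6ⁿ ≤ 1/199, i.e. 0.6ⁿ ≤ 63/27263.
0.6¹¹ = 177147/48828125 is still above 63/27263 but 0.6¹² = 531441/244140625 is at or below it, so n = 12.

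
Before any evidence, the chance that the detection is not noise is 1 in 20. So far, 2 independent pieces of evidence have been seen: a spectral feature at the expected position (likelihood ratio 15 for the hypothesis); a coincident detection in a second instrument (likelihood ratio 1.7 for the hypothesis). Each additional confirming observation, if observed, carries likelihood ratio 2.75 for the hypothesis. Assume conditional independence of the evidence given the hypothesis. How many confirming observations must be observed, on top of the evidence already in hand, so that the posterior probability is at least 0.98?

4

Prior odds = 0.05/0.95 = 1/19.
Combined Bayes factor of the evidence already in hand = 15 × 1.7 = 25.5.
Odds after that evidence = (1/19) × 25.5 = 51/38.
Target odds = 0.98/0.02 = 49.
Need 2.75ⁿ ≥ 49 ÷ (51/38) = 1862/51.
2.75³ = 20.796875 falls short of 1862/51 but 2.75⁴ = 57.19140625 reaches it, so n = 4.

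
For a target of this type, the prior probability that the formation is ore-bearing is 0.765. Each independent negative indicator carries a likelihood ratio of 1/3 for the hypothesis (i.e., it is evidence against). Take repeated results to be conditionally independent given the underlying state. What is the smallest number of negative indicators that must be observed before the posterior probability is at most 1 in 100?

6

Prior odds: 0.765 ÷ 0.235 = 153/47.
Likelihood ratio per negative indicator = 1/3.
Target posterior odds = 0.01/0.99 = 1/99.
Require (1/3)ⁿ ≤ 1/99 ÷ (153/47) = 47/15147.
(1/3)⁵ = 1/243 is still above 47/15147 but (1/3)⁶ = 1/729 is at or below it, so n = 6.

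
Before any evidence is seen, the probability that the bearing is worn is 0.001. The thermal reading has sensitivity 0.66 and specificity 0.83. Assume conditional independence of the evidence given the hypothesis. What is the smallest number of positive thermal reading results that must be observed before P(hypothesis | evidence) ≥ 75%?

Prior odds: 0.001 ÷ 0.999 = 1/999.
False-positive rate = 1 − 0.83 = 0.17; likelihood ratio of a positive = 0.66/0.17 = 66/17.
Target posterior odds = 0.75/0.25 = 3.
Need (1/999) × (66/17)ⁿ ≥ 3, i.e. (66/17)ⁿ ≥ 2997.
(66/17)⁵ ≈882.013 falls short of 2997 but (66/17)⁶ ≈3424.29 reaches it, so n = 6.

6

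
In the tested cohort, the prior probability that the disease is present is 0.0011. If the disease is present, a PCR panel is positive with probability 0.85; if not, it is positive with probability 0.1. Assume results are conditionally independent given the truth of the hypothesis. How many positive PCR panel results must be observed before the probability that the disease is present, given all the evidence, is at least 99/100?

6

Prior odds: 0.0011 ÷ 0.9989 = 11/9989.
Likelihood ratio of a positive = 0.85/0.1 = 8.5.
Target odds: 0.99 ÷ 0.01 = 99.
Need (11/9989) × 8.5ⁿ ≥ 99, i.e. 8.5ⁿ ≥ 89901.
8.5⁵ = 44370.53125 falls short of 89901 but 8.5⁶ = 24137569/64 reaches it, so n = 6.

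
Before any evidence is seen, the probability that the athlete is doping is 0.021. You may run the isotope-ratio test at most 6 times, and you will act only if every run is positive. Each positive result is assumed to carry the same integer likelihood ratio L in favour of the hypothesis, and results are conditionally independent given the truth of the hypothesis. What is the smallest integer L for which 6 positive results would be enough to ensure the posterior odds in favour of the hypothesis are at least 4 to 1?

Prior odds = 0.021/0.979 = 21/979.
Target odds = 4.
Need L⁶ ≥ 4 ÷ (21/979) = 3916/21.
2⁶ = 64 < 3916/21 ≤ 729 = 3⁶, so L = 3.

3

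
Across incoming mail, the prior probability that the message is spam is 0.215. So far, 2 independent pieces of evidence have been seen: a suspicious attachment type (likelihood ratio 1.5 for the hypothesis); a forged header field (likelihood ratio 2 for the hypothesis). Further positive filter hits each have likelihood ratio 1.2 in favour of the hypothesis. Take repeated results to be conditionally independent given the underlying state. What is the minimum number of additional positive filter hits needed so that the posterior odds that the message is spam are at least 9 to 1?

Prior odds = 0.215/0.785 = 43/157.
Combined Bayes factor of the evidence already in hand = 1.5 × 2 = 3.
Odds after that evidence = (43/157) × 3 = 129/157.
Target odds = 9.
Need 1.2ⁿ ≥ 9 ÷ (129/157) = 471/43.
1.2¹³ ≈10.6993 falls short of 471/43 but 1.2¹⁴ ≈12.8392 reaches it, so n = 14.

14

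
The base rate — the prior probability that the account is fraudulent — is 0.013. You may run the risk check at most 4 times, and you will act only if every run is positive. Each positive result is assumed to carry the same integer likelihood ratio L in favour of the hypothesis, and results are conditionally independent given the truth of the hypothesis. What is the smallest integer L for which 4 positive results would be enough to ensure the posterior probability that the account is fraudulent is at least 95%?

Prior odds = 0.013/0.987 = 13/987.
Target odds = 0.95/0.05 = 19.
Need L⁴ ≥ 19 ÷ (13/987) = 18753/13.
6⁴ = 1296 < 18753/13 ≤ 2401 = 7⁴, so L = 7.

7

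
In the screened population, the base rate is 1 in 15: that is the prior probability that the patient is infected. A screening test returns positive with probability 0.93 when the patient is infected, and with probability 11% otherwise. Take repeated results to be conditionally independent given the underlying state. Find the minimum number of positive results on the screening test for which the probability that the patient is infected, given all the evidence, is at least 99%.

4

Prior odds: (1/15) ÷ (14/15) = 1/14.
Likelihood ratio of a positive result = 0.93/0.11 = 93/11.
Target odds: 0.99 ÷ 0.01 = 99.
Require (93/11)ⁿ ≥ 99 ÷ (1/14) = 1386.
(93/11)³ = 804357/1331 falls short of 1386 but (93/11)⁴ = 74805201/14641 reaches it, so n = 4.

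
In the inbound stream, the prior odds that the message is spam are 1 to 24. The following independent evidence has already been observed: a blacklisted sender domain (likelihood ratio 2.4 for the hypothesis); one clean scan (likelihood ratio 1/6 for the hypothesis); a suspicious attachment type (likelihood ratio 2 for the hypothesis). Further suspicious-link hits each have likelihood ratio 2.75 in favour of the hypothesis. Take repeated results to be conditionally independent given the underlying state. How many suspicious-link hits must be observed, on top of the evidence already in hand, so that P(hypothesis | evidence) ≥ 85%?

6

Prior odds = 1/24.
Combined Bayes factor of the evidence already in hand = 2.4 × (1/6) × 2 = 0.8.
Odds after that evidence = (1/24) × 0.8 = 1/30.
Target odds = 0.85/0.15 = 17/3.
Need 2.75ⁿ ≥ 17/3 ÷ (1/30) = 170.
2.75⁵ = 161051/1024 falls short of 170 but 2.75⁶ = 1771561/4096 reaches it, so n = 6.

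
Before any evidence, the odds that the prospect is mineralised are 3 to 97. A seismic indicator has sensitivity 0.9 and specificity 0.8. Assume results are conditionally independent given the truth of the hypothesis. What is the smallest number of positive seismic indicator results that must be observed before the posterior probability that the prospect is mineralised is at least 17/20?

4

Prior odds = 3/97.
False-positive rate = 1 − 0.8 = 0.2; likelihood ratio of a positive = 0.9/0.2 = 4.5.
Target odds: 0.85 ÷ 0.15 = 17/3.
Need (3/97) × 4.5ⁿ ≥ 17/3, i.e. 4.5ⁿ ≥ 1649/9.
4.5³ = 91.125 falls short of 1649/9 but 4.5⁴ = 410.0625 reaches it, so n = 4.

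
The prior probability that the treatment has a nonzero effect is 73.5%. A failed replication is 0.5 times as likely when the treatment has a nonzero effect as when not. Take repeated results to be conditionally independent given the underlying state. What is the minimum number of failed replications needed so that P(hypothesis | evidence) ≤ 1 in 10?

5

Prior odds = 0.735/0.265 = 147/53.
Likelihood ratio per failed replication = 0.5.
Target odds: 0.1 ÷ 0.9 = 1/9.
Need (147/53) × 0.5ⁿ ≤ 1/9, i.e. 0.5ⁿ ≤ 53/1323.
0.5⁴ = 0.0625 is still above 53/1323 but 0.5⁵ = 0.03125 is at or below it, so n = 5.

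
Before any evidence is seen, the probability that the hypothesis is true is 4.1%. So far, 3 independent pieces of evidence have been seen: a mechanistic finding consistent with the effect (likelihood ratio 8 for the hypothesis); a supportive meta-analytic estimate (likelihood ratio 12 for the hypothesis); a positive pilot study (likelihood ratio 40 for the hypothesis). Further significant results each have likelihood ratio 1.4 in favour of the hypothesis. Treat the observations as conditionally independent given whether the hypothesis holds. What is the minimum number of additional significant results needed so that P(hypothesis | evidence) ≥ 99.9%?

Prior odds = 0.041/0.959 = 41/959.
Combined Bayes factor of the evidence already in hand = 8 × 12 × 40 = 3840.
Odds after that evidence = (41/959) × 3840 = 157440/959.
Target odds = 0.999/0.001 = 999.
Need 1.4ⁿ ≥ 999 ÷ (157440/959) = 319347/52480.
1.4⁵ = 5.37824 falls short of 319347/52480 but 1.4⁶ = 117649/15625 reaches it, so n = 6.

6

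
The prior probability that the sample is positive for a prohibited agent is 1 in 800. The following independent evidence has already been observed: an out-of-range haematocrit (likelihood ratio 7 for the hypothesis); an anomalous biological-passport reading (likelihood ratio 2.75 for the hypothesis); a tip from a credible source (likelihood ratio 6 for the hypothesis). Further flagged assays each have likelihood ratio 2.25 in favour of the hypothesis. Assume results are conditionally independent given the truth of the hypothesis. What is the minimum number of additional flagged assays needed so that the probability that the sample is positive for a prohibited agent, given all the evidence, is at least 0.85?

5

Prior odds = 0.00125/0.99875 = 1/799.
Combined Bayes factor of the evidence already in hand = 7 × 2.75 × 6 = 115.5.
Odds after that evidence = (1/799) × 115.5 = 231/1598.
Target odds = 0.85/0.15 = 17/3.
Need 2.25ⁿ ≥ 17/3 ÷ (231/1598) = 27166/693.
2.25⁴ = 25.62890625 falls short of 27166/693 but 2.25⁵ = 59049/1024 reaches it, so n = 5.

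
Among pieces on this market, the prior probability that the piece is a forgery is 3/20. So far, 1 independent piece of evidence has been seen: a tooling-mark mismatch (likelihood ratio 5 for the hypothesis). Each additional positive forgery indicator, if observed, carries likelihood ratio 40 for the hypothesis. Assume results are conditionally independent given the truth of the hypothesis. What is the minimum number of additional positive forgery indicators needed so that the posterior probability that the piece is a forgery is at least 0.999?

2

Prior odds = 0.15/0.85 = 3/17.
Bayes factor of the evidence already in hand = 5.
Odds after that evidence = (3/17) × 5 = 15/17.
Target odds = 0.999/0.001 = 999.
Need 40ⁿ ≥ 999 ÷ (15/17) = 1132.2.
40¹ = 40 falls short of 1132.2 but 40² = 1600 reaches it, so n = 2.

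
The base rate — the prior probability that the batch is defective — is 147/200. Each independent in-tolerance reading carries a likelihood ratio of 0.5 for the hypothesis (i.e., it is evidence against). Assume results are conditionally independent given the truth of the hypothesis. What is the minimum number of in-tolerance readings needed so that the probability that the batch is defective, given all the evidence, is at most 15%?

Prior odds = 0.735/0.265 = 147/53.
Likelihood ratio per in-tolerance reading = 0.5.
Target posterior odds = 0.15/0.85 = 3/17.
Require 0.5ⁿ ≤ 3/17 ÷ (147/53) = 53/833.
0.5³ = 0.125 is still above 53/833 but 0.5⁴ = 0.0625 is at or below it, so n = 4.

4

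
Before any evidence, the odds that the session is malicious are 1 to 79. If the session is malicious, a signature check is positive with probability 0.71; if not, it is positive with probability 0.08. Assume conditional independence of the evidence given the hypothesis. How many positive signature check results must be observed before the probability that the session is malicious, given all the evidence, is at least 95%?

Prior odds = 1/79.
Likelihood ratio of a positive = 0.71/0.08 = 8.875.
Target odds: 0.95 ÷ 0.05 = 19.
Need (1/79) × 8.875ⁿ ≥ 19, i.e. 8.875ⁿ ≥ 1501.
8.875³ = 357911/512 falls short of 1501 but 8.875⁴ = 25411681/4096 reaches it, so n = 4.

4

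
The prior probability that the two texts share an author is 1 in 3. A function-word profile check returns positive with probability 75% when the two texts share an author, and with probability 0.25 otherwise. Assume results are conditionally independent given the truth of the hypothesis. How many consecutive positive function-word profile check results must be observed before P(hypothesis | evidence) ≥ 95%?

4

Prior odds: (1/3) ÷ (2/3) = 0.5.
Likelihood ratio of a positive result = 0.75/0.25 = 3.
Target odds: 0.95 ÷ 0.05 = 19.
Need 0.5 × 3ⁿ ≥ 19, i.e. 3ⁿ ≥ 38.
3³ = 27 falls short of 38 but 3⁴ = 81 reaches it, so n = 4.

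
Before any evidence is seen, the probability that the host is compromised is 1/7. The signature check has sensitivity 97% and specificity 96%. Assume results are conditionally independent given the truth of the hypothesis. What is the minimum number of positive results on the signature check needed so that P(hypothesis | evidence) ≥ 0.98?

2

Prior odds: (1/7) ÷ (6/7) = 1/6.
False-positive rate = 1 − 0.96 = 0.04; likelihood ratio of a positive = 0.97/0.04 = 24.25.
Target posterior odds = 0.98/0.02 = 49.
Require 24.25ⁿ ≥ 49 ÷ (1/6) = 294.
24.25¹ = 24.25 falls short of 294 but 24.25² = 588.0625 reaches it, so n = 2.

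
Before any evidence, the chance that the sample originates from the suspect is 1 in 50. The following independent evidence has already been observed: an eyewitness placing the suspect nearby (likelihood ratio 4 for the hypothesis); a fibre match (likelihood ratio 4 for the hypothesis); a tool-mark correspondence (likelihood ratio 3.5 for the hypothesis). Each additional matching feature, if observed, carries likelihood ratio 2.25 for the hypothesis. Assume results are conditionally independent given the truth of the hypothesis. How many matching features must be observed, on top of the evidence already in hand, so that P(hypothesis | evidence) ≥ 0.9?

3

Prior odds = 0.02/0.98 = 1/49.
Combined Bayes factor of the evidence already in hand = 4 × 4 × 3.5 = 56.
Odds after that evidence = (1/49) × 56 = 8/7.
Target odds = 0.9/0.1 = 9.
Need 2.25ⁿ ≥ 9 ÷ (8/7) = 7.875.
2.25² = 5.0625 falls short of 7.875 but 2.25³ = 11.390625 reaches it, so n = 3.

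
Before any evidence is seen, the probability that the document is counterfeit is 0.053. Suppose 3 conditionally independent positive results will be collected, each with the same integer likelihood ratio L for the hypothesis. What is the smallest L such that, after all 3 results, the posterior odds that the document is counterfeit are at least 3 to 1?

Prior odds = 0.053/0.947 = 53/947.
Target odds = 3.
Need L³ ≥ 3 ÷ (53/947) = 2841/53.
3³ = 27 < 2841/53 ≤ 64 = 4³, so L = 4.

4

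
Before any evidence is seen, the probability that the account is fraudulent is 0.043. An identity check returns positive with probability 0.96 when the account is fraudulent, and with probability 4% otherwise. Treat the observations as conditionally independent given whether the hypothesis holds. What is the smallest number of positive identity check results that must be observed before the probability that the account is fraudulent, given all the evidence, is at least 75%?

Prior odds: 0.043 ÷ 0.957 = 43/957.
Likelihood ratio of a positive result = 0.96/0.04 = 24.
Target posterior odds = 0.75/0.25 = 3.
Require 24ⁿ ≥ 3 ÷ (43/957) = 2871/43.
24¹ = 24 falls short of 2871/43 but 24² = 576 reaches it, so n = 2.

2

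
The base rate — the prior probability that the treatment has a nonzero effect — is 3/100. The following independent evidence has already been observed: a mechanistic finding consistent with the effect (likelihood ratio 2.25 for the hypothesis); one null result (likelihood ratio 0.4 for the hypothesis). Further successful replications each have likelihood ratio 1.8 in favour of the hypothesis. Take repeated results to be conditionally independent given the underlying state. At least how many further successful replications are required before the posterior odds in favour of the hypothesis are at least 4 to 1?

Prior odds = 0.03/0.97 = 3/97.
Combined Bayes factor of the evidence already in hand = 2.25 × 0.4 = 0.9.
Odds after that evidence = (3/97) × 0.9 = 27/970.
Target odds = 4.
Need 1.8ⁿ ≥ 4 ÷ (27/970) = 3880/27.
1.8⁸ = 43046721/390625 falls short of 3880/27 but 1.8⁹ = 387420489/1953125 reaches it, so n = 9.

9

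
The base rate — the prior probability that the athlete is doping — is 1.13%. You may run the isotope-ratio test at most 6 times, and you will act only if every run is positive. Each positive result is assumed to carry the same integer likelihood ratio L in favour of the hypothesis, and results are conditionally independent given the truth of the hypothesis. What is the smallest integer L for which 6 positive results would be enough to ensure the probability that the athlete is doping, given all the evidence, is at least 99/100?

5

Prior odds = 0.0113/0.9887 = 113/9887.
Target odds = 0.99/0.01 = 99.
Need L⁶ ≥ 99 ÷ (113/9887) = 978813/113.
4⁶ = 4096 < 978813/113 ≤ 15625 = 5⁶, so L = 5.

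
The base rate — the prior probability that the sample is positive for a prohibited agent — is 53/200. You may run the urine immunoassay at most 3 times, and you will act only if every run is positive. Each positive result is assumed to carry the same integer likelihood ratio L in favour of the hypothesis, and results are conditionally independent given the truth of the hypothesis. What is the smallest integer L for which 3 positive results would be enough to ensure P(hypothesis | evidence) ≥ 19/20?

4

Prior odds = 0.265/0.735 = 53/147.
Target odds = 0.95/0.05 = 19.
Need L³ ≥ 19 ÷ (53/147) = 2793/53.
3³ = 27 < 2793/53 ≤ 64 = 4³, so L = 4.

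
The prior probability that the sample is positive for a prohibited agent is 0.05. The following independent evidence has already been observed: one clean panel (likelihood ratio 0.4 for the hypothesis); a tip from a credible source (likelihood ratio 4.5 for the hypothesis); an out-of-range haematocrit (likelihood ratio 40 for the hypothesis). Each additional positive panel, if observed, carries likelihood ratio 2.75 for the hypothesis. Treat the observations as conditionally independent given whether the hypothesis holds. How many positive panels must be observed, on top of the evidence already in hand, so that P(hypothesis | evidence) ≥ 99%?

Prior odds = 0.05/0.95 = 1/19.
Combined Bayes factor of the evidence already in hand = 0.4 × 4.5 × 40 = 72.
Odds after that evidence = (1/19) × 72 = 72/19.
Target odds = 0.99/0.01 = 99.
Need 2.75ⁿ ≥ 99 ÷ (72/19) = 26.125.
2.75³ = 20.796875 falls short of 26.125 but 2.75⁴ = 57.19140625 reaches it, so n = 4.

4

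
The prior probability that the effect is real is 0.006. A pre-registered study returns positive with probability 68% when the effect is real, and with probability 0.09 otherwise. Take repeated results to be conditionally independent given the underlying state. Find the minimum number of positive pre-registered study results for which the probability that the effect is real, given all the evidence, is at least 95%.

4

Prior odds: 0.006 ÷ 0.994 = 3/497.
Likelihood ratio of a positive result = 0.68/0.09 = 68/9.
Target odds: 0.95 ÷ 0.05 = 19.
Require (68/9)ⁿ ≥ 19 ÷ (3/497) = 9443/3.
(68/9)³ = 314432/729 falls short of 9443/3 but (68/9)⁴ = 21381376/6561 reaches it, so n = 4.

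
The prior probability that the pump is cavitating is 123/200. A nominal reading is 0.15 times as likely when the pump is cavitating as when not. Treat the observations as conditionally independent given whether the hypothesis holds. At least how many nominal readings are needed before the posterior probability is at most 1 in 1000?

4

Prior odds = 0.615/0.385 = 123/77.
Likelihood ratio per nominal reading = 0.15.
Target posterior odds = 0.001/0.999 = 1/999.
Need (123/77) × 0.15ⁿ ≤ 1/999, i.e. 0.15ⁿ ≤ 77/122877.
0.15³ = 0.003375 is still above 77/122877 but 0.15⁴ = 81/160000 is at or below it, so n = 4.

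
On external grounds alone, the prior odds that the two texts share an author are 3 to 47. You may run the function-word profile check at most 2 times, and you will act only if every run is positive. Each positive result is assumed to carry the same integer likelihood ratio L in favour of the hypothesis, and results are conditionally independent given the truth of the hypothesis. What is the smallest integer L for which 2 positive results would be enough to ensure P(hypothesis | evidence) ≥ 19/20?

Prior odds = 3/47.
Target odds = 0.95/0.05 = 19.
Need L² ≥ 19 ÷ (3/47) = 893/3.
17² = 289 < 893/3 ≤ 324 = 18², so L = 18.

18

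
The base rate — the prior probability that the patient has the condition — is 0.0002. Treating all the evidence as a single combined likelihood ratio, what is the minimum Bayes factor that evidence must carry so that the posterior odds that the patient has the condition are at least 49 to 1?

244951

Prior odds = 0.0002/0.9998 = 1/4999.
Target odds = 49.
Required Bayes factor = 49 ÷ (1/4999) = 244951.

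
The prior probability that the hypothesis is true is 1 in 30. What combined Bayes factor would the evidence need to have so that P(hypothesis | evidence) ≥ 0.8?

Prior odds = (1/30)/(29/30) = 1/29.
Target odds = 0.8/0.2 = 4.
Required Bayes factor = 4 ÷ (1/29) = 116.

116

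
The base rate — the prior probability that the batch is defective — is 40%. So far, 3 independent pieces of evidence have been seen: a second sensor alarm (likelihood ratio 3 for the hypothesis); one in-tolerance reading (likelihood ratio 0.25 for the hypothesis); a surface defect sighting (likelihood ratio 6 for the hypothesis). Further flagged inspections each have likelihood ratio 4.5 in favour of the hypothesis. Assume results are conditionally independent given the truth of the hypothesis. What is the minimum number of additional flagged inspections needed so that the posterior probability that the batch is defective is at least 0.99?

3

Prior odds = 0.4/0.6 = 2/3.
Combined Bayes factor of the evidence already in hand = 3 × 0.25 × 6 = 4.5.
Odds after that evidence = (2/3) × 4.5 = 3.
Target odds = 0.99/0.01 = 99.
Need 4.5ⁿ ≥ 99 ÷ 3 = 33.
4.5² = 20.25 falls short of 33 but 4.5³ = 91.125 reaches it, so n = 3.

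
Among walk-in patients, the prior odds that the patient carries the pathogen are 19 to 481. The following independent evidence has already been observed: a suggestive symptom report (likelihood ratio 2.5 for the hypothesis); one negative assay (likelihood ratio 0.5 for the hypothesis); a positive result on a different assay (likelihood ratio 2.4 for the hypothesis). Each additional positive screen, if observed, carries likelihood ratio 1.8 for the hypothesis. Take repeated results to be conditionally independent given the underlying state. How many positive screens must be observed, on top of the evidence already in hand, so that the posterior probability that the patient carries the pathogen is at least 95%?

Prior odds = 19/481.
Combined Bayes factor of the evidence already in hand = 2.5 × 0.5 × 2.4 = 3.
Odds after that evidence = (19/481) × 3 = 57/481.
Target odds = 0.95/0.05 = 19.
Need 1.8ⁿ ≥ 19 ÷ (57/481) = 481/3.
1.8⁸ = 43046721/390625 falls short of 481/3 but 1.8⁹ = 387420489/1953125 reaches it, so n = 9.

9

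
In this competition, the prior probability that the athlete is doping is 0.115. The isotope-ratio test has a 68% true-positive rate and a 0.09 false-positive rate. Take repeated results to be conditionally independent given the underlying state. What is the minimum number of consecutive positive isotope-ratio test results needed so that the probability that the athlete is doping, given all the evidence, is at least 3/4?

2

Prior odds = 0.115/0.885 = 23/177.
Likelihood ratio of a positive result = 0.68/0.09 = 68/9.
Target posterior odds = 0.75/0.25 = 3.
Need (23/177) × (68/9)ⁿ ≥ 3, i.e. (68/9)ⁿ ≥ 531/23.
(68/9)¹ = 68/9 falls short of 531/23 but (68/9)² = 4624/81 reaches it, so n = 2.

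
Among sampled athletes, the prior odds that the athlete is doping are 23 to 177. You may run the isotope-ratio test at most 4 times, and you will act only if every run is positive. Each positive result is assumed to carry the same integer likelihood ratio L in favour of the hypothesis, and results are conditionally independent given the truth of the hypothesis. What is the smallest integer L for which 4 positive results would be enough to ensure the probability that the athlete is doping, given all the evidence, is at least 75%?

Prior odds = 23/177.
Target odds = 0.75/0.25 = 3.
Need L⁴ ≥ 3 ÷ (23/177) = 531/23.
2⁴ = 16 < 531/23 ≤ 81 = 3⁴, so L = 3.

3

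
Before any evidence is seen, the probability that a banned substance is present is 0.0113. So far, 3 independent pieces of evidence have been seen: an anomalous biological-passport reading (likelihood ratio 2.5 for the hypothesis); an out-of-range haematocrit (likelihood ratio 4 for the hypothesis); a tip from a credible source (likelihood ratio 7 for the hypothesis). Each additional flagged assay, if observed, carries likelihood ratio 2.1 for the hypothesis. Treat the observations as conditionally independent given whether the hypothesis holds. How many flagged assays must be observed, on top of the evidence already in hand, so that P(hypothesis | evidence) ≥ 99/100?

Prior odds = 0.0113/0.9887 = 113/9887.
Combined Bayes factor of the evidence already in hand = 2.5 × 4 × 7 = 70.
Odds after that evidence = (113/9887) × 70 = 7910/9887.
Target odds = 0.99/0.01 = 99.
Need 2.1ⁿ ≥ 99 ÷ (7910/9887) = 978813/7910.
2.1⁶ = 85766121/1000000 falls short of 978813/7910 but 2.1⁷ ≈180.109 reaches it, so n = 7.

7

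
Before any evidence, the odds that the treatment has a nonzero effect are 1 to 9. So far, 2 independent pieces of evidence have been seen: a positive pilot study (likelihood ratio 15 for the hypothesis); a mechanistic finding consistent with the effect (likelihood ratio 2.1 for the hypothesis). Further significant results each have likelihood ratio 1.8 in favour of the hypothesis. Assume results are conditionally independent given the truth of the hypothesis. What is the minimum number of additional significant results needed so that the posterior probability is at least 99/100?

Prior odds = 1/9.
Combined Bayes factor of the evidence already in hand = 15 × 2.1 = 31.5.
Odds after that evidence = (1/9) × 31.5 = 3.5.
Target odds = 0.99/0.01 = 99.
Need 1.8ⁿ ≥ 99 ÷ 3.5 = 198/7.
1.8⁵ = 18.89568 falls short of 198/7 but 1.8⁶ = 531441/15625 reaches it, so n = 6.

6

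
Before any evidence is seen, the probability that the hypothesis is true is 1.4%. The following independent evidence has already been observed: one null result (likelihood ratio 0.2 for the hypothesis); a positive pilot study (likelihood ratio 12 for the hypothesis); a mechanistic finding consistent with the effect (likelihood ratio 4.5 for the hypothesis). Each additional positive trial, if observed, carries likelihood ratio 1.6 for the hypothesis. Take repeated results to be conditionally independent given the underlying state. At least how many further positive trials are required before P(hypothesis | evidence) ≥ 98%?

13

Prior odds = 0.014/0.986 = 7/493.
Combined Bayes factor of the evidence already in hand = 0.2 × 12 × 4.5 = 10.8.
Odds after that evidence = (7/493) × 10.8 = 378/2465.
Target odds = 0.98/0.02 = 49.
Need 1.6ⁿ ≥ 49 ÷ (378/2465) = 17255/54.
1.6¹² ≈281.475 falls short of 17255/54 but 1.6¹³ ≈450.36 reaches it, so n = 13.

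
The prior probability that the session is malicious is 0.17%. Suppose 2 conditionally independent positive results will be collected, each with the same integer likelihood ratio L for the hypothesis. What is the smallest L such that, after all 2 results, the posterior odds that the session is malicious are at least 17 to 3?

Prior odds = 0.0017/0.9983 = 17/9983.
Target odds = 17/3.
Need L² ≥ 17/3 ÷ (17/9983) = 9983/3.
57² = 3249 < 9983/3 ≤ 3364 = 58², so L = 58.

58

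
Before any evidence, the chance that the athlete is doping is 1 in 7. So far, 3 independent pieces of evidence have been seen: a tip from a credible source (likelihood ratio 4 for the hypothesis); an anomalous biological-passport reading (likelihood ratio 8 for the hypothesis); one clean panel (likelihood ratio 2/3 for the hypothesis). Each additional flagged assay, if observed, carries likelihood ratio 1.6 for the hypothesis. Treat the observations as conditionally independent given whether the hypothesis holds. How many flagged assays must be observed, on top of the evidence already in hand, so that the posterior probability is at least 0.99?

Prior odds = (1/7)/(6/7) = 1/6.
Combined Bayes factor of the evidence already in hand = 4 × 8 × (2/3) = 64/3.
Odds after that evidence = (1/6) × 64/3 = 32/9.
Target odds = 0.99/0.01 = 99.
Need 1.6ⁿ ≥ 99 ÷ (32/9) = 27.84375.
1.6⁷ = 2097152/78125 falls short of 27.84375 but 1.6⁸ = 16777216/390625 reaches it, so n = 8.

8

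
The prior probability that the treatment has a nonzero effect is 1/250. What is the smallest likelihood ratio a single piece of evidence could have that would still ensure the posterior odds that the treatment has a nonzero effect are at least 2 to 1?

498

Prior odds = 0.004/0.996 = 1/249.
Target odds = 2.
Required Bayes factor = 2 ÷ (1/249) = 498.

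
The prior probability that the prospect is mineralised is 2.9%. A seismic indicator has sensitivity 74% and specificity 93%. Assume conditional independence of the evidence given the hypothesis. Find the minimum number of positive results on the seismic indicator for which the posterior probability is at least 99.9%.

5

Prior odds = 0.029/0.971 = 29/971.
False-positive rate = 1 − 0.93 = 0.07; likelihood ratio of a positive = 0.74/0.07 = 74/7.
Target odds: 0.999 ÷ 0.001 = 999.
Require (74/7)ⁿ ≥ 999 ÷ (29/971) = 970029/29.
(74/7)⁴ = 29986576/2401 falls short of 970029/29 but (74/7)⁵ ≈132029 reaches it, so n = 5.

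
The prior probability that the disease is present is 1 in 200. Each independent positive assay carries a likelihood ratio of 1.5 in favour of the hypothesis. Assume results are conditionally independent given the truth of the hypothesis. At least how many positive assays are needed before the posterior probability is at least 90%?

Prior odds = 0.005/0.995 = 1/199.
Likelihood ratio per positive assay = 1.5.
Target posterior odds = 0.9/0.1 = 9.
Need (1/199) × 1.5ⁿ ≥ 9, i.e. 1.5ⁿ ≥ 1791.
1.5¹⁸ = 387420489/262144 falls short of 1791 but 1.5¹⁹ ≈2216.84 reaches it, so n = 19.

19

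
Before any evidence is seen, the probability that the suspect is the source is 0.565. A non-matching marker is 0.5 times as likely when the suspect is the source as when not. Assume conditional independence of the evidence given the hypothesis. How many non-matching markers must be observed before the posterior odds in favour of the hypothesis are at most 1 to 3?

2

Prior odds = 0.565/0.435 = 113/87.
Likelihood ratio per non-matching marker = 0.5.
Target odds = 1/3.
Need (113/87) × 0.5ⁿ ≤ 1/3, i.e. 0.5ⁿ ≤ 29/113.
0.5¹ = 0.5 is still above 29/113 but 0.5² = 0.25 is at or below it, so n = 2.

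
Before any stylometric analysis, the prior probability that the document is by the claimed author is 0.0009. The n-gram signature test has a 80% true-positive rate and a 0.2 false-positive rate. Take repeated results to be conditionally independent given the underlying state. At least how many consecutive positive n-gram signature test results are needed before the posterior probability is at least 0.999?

Prior odds: 0.0009 ÷ 0.9991 = 9/9991.
Likelihood ratio of a positive result = 0.8/0.2 = 4.
Target posterior odds = 0.999/0.001 = 999.
Require 4ⁿ ≥ 999 ÷ (9/9991) = 1109001.
4¹⁰ = 1048576 falls short of 1109001 but 4¹¹ = 4194304 reaches it, so n = 11.

11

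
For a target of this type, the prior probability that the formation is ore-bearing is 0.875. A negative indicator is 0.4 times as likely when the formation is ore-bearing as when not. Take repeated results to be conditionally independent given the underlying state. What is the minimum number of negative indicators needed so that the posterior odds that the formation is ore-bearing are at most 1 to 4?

4

Prior odds: 0.875 ÷ 0.125 = 7.
Likelihood ratio per negative indicator = 0.4.
Target odds = 0.25.
Need 7 × 0.4ⁿ ≤ 0.25, i.e. 0.4ⁿ ≤ 1/28.
0.4³ = 0.064 is still above 1/28 but 0.4⁴ = 0.0256 is at or below it, so n = 4.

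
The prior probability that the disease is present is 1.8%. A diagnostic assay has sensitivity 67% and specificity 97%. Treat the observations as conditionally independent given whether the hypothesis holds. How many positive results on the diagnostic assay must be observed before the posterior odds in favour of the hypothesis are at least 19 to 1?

Prior odds: 0.018 ÷ 0.982 = 9/491.
False-positive rate = 1 − 0.97 = 0.03; likelihood ratio of a positive = 0.67/0.03 = 67/3.
Target odds = 19.
Require (67/3)ⁿ ≥ 19 ÷ (9/491) = 9329/9.
(67/3)² = 4489/9 falls short of 9329/9 but (67/3)³ = 300763/27 reaches it, so n = 3.

3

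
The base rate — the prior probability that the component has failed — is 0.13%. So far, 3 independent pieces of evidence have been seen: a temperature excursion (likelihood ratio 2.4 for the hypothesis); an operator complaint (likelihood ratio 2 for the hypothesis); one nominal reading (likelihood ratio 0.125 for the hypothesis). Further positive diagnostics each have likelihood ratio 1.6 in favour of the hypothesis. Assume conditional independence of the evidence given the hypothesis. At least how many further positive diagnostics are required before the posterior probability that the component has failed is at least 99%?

Prior odds = 0.0013/0.9987 = 13/9987.
Combined Bayes factor of the evidence already in hand = 2.4 × 2 × 0.125 = 0.6.
Odds after that evidence = (13/9987) × 0.6 = 13/16645.
Target odds = 0.99/0.01 = 99.
Need 1.6ⁿ ≥ 99 ÷ (13/16645) = 1647855/13.
1.6²⁴ ≈79228.2 falls short of 1647855/13 but 1.6²⁵ ≈126765 reaches it, so n = 25.

25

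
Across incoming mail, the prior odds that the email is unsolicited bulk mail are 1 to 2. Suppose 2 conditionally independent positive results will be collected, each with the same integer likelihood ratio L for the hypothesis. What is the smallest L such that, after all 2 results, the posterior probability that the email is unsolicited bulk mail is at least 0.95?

Prior odds = 0.5.
Target odds = 0.95/0.05 = 19.
Need L² ≥ 19 ÷ 0.5 = 38.
6² = 36 < 38 ≤ 49 = 7², so L = 7.

7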